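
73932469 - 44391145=29541324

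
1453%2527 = 1453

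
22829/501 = 45+284/501≈45.57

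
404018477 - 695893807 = -291875330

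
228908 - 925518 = -696610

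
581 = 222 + 359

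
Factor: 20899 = 20899^1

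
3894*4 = 15576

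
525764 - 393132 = 132632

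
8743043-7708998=1034045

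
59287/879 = 67 + 394/879 ≈ 67.45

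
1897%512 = 361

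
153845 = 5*30769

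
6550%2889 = 772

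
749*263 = 196987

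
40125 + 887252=927377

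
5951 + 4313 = 10264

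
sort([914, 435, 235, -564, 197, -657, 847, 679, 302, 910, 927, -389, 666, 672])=[-657, -564, -389, 197, 235, 302, 435, 666, 672, 679, 847, 910, 914, 927]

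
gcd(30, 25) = 5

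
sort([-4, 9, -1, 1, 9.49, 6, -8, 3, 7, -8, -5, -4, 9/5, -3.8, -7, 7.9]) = [-8, -8, -7, -5, -4, -4, -3.8, -1, 1, 9/5, 3, 6, 7, 7.9, 9, 9.49]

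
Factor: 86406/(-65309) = -1*2^1*3^1*14401^1*65309^(-1) 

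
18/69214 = 9/34607 ≈ 0.000260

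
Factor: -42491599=-1*359^1*118361^1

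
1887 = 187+1700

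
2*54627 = 109254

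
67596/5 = 13519 + 1/5 = 13519.20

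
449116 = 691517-242401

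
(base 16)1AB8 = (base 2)1101010111000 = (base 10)6840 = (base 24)BL0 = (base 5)204330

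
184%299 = 184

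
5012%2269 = 474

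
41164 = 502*82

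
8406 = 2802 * 3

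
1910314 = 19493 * 98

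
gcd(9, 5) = 1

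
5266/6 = 877+2/3 ≈ 877.67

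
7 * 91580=641060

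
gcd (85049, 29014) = 1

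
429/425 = 1 + 4/425 ≈ 1.01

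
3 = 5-2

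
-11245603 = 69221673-80467276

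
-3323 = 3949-7272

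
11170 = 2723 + 8447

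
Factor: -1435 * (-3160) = 2^3 * 5^2 * 7^1 * 41^1 * 79^1 = 4534600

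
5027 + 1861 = 6888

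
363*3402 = 1234926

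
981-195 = 786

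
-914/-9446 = 457/4723 ≈ 0.0968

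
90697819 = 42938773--47759046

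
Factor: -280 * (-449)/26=2^2 * 5^1 * 7^1 * 13^(-1) * 449^1=62860/13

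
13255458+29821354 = 43076812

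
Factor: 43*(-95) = -1*5^1*19^1*43^1 = -4085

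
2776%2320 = 456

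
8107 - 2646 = 5461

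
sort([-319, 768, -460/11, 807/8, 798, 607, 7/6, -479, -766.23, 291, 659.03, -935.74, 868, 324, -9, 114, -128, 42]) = [-935.74, -766.23, -479, -319, -128, -460/11, -9, 7/6, 42, 807/8, 114, 291, 324, 607, 659.03, 768, 798, 868]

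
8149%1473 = 784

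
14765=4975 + 9790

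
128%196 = 128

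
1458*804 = 1172232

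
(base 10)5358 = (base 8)12356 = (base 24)976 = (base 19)eg0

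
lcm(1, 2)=2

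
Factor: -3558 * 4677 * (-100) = 2^3 * 3^2 * 5^2 * 593^1 * 1559^1 = 1664076600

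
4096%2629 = 1467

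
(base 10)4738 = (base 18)eb4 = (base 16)1282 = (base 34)43c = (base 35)3ud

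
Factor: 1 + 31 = 2^5 = 32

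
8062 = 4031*2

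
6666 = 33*202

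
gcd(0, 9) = 9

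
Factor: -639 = -1 * 3^2 * 71^1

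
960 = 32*30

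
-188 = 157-345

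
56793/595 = 95 + 268/595 ≈ 95.45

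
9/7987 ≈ 0.00113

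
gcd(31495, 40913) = 1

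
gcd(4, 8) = 4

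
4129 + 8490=12619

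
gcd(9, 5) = 1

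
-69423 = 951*(-73)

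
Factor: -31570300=-1 * 2^2 * 5^2 * 315703^1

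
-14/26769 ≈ -0.000523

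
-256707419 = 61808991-318516410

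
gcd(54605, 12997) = 1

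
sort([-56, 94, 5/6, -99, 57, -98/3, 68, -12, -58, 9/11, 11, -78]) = [-99, -78, -58, -56, -98/3, -12, 9/11, 5/6, 11, 57, 68, 94]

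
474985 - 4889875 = -4414890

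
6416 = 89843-83427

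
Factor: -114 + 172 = 2^1 * 29^1 = 58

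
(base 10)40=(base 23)1h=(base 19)22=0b101000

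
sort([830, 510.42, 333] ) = [333, 510.42, 830] 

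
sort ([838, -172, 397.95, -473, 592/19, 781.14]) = [-473, -172, 592/19, 397.95, 781.14, 838]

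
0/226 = 0 = 0.00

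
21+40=61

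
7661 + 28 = 7689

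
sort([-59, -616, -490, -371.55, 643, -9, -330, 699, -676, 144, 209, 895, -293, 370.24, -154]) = [-676, -616, -490, -371.55, -330, -293, -154, -59, -9, 144, 209, 370.24, 643, 699, 895]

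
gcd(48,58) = 2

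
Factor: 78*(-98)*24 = -1*2^5*3^2*7^2*13^1 = -183456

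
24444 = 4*6111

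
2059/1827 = 1+8/63 ≈ 1.13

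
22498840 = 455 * 49448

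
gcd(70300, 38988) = 76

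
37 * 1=37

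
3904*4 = 15616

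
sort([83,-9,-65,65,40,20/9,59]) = [-65,-9,20/9,40,59,65,83]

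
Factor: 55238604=2^2 * 3^1 * 331^1 * 13907^1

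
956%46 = 36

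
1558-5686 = -4128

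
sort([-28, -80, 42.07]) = [-80, -28, 42.07]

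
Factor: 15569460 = 2^2*3^2*5^1*67^1*1291^1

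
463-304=159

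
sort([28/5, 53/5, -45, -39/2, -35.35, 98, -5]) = [-45, -35.35, -39/2, -5, 28/5, 53/5, 98]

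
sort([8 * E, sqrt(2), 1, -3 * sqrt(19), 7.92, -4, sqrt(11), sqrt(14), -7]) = [-3 * sqrt(19), -7, -4, 1, sqrt(2), sqrt(11), sqrt(14), 7.92, 8 * E]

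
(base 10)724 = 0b1011010100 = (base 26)11m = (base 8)1324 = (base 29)os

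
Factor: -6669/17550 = -1 * 2^(-1) * 5^(-2) * 19^1 = -19/50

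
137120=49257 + 87863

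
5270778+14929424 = 20200202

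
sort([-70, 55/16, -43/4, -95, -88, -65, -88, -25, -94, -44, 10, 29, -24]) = [-95, -94, -88, -88, -70, -65, -44, -25, -24, -43/4, 55/16, 10, 29]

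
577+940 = 1517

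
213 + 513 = 726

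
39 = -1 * (-39)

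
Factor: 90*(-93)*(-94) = 2^2*3^3*5^1*31^1*47^1 = 786780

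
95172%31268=1368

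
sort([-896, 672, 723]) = [-896, 672, 723]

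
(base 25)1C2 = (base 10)927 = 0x39F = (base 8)1637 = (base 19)2AF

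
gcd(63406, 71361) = 1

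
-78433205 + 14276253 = -64156952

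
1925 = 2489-564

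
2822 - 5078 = -2256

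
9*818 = 7362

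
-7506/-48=156+3/8≈156.38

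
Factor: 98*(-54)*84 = -1*2^4*3^4*7^3 = -444528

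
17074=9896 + 7178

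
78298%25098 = 3004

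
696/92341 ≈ 0.00754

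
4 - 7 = -3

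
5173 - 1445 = 3728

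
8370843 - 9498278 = -1127435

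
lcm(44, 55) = 220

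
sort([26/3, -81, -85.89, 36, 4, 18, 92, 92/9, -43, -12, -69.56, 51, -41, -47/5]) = [-85.89, -81, -69.56, -43, -41, -12, -47/5, 4, 26/3, 92/9, 18, 36, 51, 92]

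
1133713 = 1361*833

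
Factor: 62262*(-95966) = -1*2^2*3^3*13^1*1153^1*3691^1 = -5975035092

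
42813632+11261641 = 54075273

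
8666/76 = 114 + 1/38 ≈ 114.03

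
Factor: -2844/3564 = -1*3^(-2)*11^(-1)*79^1 = -79/99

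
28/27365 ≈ 0.00102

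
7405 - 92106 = -84701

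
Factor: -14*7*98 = -1*2^2*7^4 = -9604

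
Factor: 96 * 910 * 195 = 2^6 * 3^2 * 5^2 * 7^1 * 13^2 = 17035200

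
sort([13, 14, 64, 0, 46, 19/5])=[0, 19/5, 13, 14, 46, 64]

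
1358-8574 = -7216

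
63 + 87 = 150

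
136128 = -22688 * (-6) 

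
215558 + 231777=447335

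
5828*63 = 367164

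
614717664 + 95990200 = 710707864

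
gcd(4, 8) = 4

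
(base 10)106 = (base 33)37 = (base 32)3a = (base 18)5g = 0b1101010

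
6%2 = 0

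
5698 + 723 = 6421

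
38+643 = 681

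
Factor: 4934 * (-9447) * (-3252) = 2^3 * 3^2 * 47^1 * 67^1 * 271^1 * 2467^1 = 151580591496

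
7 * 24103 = 168721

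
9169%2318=2215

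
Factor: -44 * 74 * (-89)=2^3 * 11^1 * 37^1 * 89^1=289784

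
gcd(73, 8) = 1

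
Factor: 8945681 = 2971^1 * 3011^1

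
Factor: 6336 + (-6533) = -1*197^1 = -197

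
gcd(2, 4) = 2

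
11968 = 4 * 2992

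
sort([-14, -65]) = [-65, -14]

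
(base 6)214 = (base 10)82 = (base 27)31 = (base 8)122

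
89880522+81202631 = 171083153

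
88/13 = 6+10/13 ≈ 6.77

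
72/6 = 12 = 12.00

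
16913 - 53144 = -36231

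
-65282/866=-32641/433 ≈ -75.38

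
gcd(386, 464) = 2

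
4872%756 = 336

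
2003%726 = 551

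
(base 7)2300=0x341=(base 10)833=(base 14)437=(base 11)698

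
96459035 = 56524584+39934451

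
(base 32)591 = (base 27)7b9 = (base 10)5409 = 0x1521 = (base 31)5jf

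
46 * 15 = 690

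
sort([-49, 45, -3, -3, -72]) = [-72, -49, -3, -3, 45]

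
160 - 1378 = -1218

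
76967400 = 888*86675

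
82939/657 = 126+157/657 ≈ 126.24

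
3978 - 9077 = -5099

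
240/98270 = 24/9827 ≈ 0.00244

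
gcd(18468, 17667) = 9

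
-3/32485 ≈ -0.0000924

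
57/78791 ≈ 0.000723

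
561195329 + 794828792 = 1356024121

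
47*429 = 20163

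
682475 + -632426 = 50049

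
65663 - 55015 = 10648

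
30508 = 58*526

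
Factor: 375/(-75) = -1 * 5^1 = -5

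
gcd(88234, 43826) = 2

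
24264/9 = 2696 = 2696.00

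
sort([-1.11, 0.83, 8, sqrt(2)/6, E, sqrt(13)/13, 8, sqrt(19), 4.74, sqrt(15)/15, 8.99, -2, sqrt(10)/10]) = [-2, -1.11, sqrt(2)/6, sqrt(15)/15, sqrt(13)/13, sqrt(10)/10, 0.83, E, sqrt(19), 4.74, 8, 8, 8.99]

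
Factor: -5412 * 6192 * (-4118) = 2^7 * 3^3 * 11^1 * 29^1 * 41^1 * 43^1 * 71^1 = 137998726272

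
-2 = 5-7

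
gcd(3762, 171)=171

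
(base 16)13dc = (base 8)11734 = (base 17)10a1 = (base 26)7de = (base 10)5084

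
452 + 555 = 1007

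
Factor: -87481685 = -1 * 5^1 * 17496337^1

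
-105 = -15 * 7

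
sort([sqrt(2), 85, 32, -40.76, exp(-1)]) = [-40.76, exp(-1), sqrt(2), 32, 85]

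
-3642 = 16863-20505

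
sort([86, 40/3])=[40/3, 86]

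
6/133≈0.0451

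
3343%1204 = 935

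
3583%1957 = 1626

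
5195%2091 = 1013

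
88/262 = 44/131 ≈ 0.336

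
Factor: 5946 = 2^1 * 3^1 * 991^1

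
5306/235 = 22+136/235 ≈ 22.58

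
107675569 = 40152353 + 67523216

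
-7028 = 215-7243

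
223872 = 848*264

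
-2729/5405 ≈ -0.505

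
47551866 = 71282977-23731111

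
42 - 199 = -157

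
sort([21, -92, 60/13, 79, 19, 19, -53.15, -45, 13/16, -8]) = [-92, -53.15, -45, -8, 13/16, 60/13, 19, 19, 21, 79]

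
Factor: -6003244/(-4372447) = 2^2*13^1*17^1*53^(-1)*6791^1*82499^(-1)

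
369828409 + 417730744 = 787559153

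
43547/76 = 572+75/76 ≈ 572.99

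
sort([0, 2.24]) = [0, 2.24]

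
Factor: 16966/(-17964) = -1*2^(-1)*3^(-2)*17^1 = -17/18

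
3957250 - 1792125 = 2165125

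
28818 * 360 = 10374480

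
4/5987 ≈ 0.000668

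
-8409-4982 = -13391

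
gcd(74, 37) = 37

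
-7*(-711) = 4977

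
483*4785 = 2311155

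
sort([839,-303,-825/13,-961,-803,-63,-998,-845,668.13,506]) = [-998,-961,-845,-803,-303,-825/13,-63,506,668.13,839]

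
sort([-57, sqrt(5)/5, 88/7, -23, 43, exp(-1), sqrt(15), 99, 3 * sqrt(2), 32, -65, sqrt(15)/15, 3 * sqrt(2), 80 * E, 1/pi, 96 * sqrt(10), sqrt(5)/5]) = [-65, -57, -23, sqrt(15)/15, 1/pi, exp(-1), sqrt(5)/5, sqrt(5)/5, sqrt(15), 3 * sqrt(2), 3 * sqrt(2), 88/7, 32, 43, 99, 80 * E, 96 * sqrt(10)]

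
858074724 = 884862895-26788171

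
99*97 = 9603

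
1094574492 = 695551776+399022716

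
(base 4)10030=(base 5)2033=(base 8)414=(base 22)c4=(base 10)268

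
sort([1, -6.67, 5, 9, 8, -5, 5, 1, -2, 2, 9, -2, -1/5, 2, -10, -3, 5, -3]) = [-10, -6.67, -5, -3, -3, -2, -2, -1/5, 1, 1, 2, 2, 5, 5, 5, 8, 9, 9]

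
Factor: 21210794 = 2^1 * 11^1 * 829^1 * 1163^1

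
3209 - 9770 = -6561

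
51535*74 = 3813590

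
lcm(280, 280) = 280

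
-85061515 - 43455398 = -128516913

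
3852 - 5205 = -1353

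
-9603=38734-48337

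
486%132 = 90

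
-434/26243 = -62/3749 ≈ -0.0165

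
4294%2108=78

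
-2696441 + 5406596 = 2710155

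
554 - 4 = 550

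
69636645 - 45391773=24244872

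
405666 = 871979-466313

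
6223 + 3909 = 10132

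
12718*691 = 8788138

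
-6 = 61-67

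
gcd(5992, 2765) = 7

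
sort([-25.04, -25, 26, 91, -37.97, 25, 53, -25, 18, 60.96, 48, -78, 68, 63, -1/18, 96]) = [-78, -37.97, -25.04, -25, -25, -1/18, 18, 25, 26, 48, 53, 60.96, 63, 68, 91, 96]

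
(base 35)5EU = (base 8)14765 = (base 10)6645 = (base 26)9LF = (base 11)4AA1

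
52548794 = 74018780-21469986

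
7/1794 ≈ 0.00390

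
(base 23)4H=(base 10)109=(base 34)37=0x6D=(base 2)1101101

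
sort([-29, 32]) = [-29, 32]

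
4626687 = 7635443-3008756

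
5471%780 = 11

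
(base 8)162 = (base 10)114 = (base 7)222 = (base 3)11020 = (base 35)39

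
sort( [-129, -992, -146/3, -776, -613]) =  [-992, -776, -613, -129, -146/3]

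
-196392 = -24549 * 8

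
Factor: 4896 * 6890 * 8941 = 2^6 * 3^2 * 5^1 * 13^1 * 17^1 * 53^1 * 8941^1 = 301610687040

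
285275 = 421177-135902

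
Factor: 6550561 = 23^1*284807^1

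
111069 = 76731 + 34338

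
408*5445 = 2221560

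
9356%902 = 336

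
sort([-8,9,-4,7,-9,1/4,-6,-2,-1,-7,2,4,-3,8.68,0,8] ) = [-9,-8,-7,-6,-4,-3,-2,-1,0,1/4,2,4,7,8,8.68,9] 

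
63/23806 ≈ 0.00265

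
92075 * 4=368300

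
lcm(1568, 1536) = 75264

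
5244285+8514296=13758581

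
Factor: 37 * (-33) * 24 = -1 * 2^3 * 3^2 * 11^1 * 37^1 = -29304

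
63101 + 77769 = 140870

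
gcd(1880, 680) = 40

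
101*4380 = 442380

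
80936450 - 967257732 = -886321282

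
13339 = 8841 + 4498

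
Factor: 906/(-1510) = -1 * 3^1 * 5^(-1) = -3/5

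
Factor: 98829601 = 13^1*7602277^1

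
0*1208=0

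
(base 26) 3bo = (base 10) 2338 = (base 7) 6550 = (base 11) 1836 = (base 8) 4442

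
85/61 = 1+24/61 ≈ 1.39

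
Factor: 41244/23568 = 2^(-2) * 7^1 = 7/4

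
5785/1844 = 3 + 253/1844 ≈ 3.14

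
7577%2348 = 533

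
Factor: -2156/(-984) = 2^(-1)*3^(-1)*7^2*11^1*41^(-1) = 539/246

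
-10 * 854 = -8540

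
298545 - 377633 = -79088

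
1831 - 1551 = 280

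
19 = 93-74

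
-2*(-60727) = 121454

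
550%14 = 4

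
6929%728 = 377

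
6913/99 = 69 + 82/99 ≈ 69.83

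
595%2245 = 595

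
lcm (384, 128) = 384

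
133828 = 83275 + 50553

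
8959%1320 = 1039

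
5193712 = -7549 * (-688)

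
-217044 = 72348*(-3) 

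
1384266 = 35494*39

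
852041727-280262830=571778897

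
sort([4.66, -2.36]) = [-2.36, 4.66]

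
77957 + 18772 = 96729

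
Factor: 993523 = 239^1*4157^1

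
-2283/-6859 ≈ 0.333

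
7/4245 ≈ 0.00165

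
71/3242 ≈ 0.0219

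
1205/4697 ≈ 0.257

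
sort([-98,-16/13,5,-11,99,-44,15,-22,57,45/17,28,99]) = [-98,-44,-22,-11,-16/13,45/17,5,15,28,57,99,99]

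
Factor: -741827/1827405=-1 * 3^ (-2) * 5^ (-1) * 40609^ (-1) * 741827^1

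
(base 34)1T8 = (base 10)2150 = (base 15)985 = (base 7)6161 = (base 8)4146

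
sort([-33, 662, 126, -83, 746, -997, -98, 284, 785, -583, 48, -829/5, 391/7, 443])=[-997, -583, -829/5, -98, -83, -33, 48, 391/7, 126, 284, 443, 662, 746, 785]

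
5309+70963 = 76272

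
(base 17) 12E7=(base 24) 9N0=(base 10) 5736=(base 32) 5J8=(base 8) 13150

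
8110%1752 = 1102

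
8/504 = 1/63 ≈ 0.0159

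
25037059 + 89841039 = 114878098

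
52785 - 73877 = -21092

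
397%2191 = 397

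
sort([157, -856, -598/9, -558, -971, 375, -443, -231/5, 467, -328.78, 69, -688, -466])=[-971, -856, -688, -558, -466, -443, -328.78, -598/9, -231/5, 69, 157, 375, 467]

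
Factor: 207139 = 207139^1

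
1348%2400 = 1348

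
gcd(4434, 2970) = 6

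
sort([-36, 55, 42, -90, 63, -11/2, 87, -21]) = [-90, -36, -21, -11/2, 42, 55, 63, 87]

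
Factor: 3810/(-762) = -1 * 5^1 = -5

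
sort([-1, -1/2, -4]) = [-4, -1, -1/2]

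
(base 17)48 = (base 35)26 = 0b1001100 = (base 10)76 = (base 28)2k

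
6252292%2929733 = 392826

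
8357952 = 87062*96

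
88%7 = 4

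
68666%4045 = 3946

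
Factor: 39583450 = 2^1 * 5^2 * 41^1 * 19309^1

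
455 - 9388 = -8933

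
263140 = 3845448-3582308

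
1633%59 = 40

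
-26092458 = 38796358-64888816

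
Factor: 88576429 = 359^1*246731^1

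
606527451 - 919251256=-312723805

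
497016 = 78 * 6372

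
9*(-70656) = -635904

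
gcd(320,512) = 64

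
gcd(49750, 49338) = 2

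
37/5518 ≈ 0.00671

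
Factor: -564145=-1*5^1*17^1*6637^1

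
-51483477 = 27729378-79212855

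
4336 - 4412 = -76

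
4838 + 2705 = 7543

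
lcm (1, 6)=6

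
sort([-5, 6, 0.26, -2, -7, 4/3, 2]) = [-7, -5, -2, 0.26, 4/3, 2, 6]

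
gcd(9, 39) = 3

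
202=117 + 85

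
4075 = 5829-1754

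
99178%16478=310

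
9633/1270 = 7 + 743/1270 ≈ 7.59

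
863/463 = 1 + 400/463 ≈ 1.86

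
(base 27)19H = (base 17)373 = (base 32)UT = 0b1111011101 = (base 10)989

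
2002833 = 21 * 95373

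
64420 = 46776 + 17644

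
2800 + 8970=11770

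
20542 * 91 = 1869322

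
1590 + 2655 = 4245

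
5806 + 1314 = 7120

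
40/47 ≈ 0.851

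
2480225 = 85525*29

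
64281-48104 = 16177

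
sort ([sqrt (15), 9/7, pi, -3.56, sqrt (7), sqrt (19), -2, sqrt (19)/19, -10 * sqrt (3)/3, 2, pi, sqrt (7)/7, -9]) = [-9, -10 * sqrt (3)/3, -3.56, -2, sqrt (19)/19, sqrt (7)/7, 9/7, 2, sqrt (7), pi, pi, sqrt (15), sqrt (19)]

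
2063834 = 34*60701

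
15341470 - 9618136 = 5723334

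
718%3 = 1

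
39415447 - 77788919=-38373472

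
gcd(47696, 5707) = 1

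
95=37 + 58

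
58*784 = 45472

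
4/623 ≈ 0.00642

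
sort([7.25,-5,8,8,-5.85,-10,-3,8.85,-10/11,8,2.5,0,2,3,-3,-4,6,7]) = [-10,-5.85,-5,-4,-3,-3,-10/11,0,2,2.5,3,6,7,7.25,8,8,8,8.85]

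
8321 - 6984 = 1337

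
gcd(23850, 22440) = 30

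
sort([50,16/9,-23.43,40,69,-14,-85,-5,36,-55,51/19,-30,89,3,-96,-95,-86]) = [-96,-95,-86,-85,-55,-30,-23.43,-14,-5,16/9,51/19,3,36,40,50,69,89]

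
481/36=13 + 13/36≈13.36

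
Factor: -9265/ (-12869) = 5^1*109^1*757^ (-1) = 545/757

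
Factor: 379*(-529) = -1*23^2*379^1 = -200491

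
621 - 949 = -328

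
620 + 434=1054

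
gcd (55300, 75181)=1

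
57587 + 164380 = 221967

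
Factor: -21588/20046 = -1 * 2^1 * 7^1 * 13^(-1) = -14/13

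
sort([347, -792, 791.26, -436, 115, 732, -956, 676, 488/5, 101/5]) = [-956, -792, -436, 101/5, 488/5, 115, 347, 676, 732, 791.26]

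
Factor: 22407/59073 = 11^1 * 29^(-1) = 11/29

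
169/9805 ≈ 0.0172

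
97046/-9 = -10782 - 8/9 ≈ -10782.89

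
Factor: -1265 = -1 * 5^1 * 11^1 * 23^1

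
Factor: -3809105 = -1 * 5^1 * 17^1 * 41^1 * 1093^1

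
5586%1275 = 486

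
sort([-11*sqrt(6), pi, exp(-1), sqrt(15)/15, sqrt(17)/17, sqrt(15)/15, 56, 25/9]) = [-11*sqrt(6), sqrt(17)/17, sqrt(15)/15, sqrt(15)/15, exp(-1), 25/9, pi, 56]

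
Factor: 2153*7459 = 2153^1*7459^1 = 16059227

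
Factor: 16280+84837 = 101117^1 = 101117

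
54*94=5076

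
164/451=4/11 ≈ 0.364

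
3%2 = 1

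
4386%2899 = 1487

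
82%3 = 1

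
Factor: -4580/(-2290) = 2^1 = 2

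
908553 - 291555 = 616998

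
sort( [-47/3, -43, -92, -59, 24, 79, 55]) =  [-92, -59, -43, -47/3, 24, 55, 79]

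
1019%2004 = 1019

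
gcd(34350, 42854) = 2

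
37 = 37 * 1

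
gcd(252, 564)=12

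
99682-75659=24023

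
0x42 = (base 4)1002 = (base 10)66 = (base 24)2i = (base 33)20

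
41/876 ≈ 0.0468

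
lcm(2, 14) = 14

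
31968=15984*2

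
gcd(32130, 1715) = 35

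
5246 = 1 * 5246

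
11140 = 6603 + 4537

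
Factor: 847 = 7^1*11^2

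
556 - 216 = 340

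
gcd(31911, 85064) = 1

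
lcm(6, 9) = 18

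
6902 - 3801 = 3101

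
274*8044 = 2204056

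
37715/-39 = -967 - 2/39 ≈ -967.05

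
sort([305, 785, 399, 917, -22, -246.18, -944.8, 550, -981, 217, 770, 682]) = [-981, -944.8, -246.18, -22, 217, 305, 399, 550, 682, 770, 785, 917]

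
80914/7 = 11559 + 1/7≈11559.14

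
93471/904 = 103 + 359/904 ≈ 103.40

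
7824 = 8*978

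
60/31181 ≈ 0.00192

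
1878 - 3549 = -1671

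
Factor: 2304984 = 2^3*3^1*11^1*8731^1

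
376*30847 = 11598472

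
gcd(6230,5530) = 70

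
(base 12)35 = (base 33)18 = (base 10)41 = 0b101001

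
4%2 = 0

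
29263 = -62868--92131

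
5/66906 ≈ 0.0000747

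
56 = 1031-975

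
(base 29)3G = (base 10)103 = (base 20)53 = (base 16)67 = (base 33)34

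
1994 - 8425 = -6431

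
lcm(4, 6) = 12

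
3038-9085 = -6047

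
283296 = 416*681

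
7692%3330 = 1032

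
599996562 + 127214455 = 727211017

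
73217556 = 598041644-524824088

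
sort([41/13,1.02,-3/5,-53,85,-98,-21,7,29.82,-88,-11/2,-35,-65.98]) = [-98,-88,-65.98,-53,-35,-21,-11/2,-3/5,1.02,41/13,7,29.82,85]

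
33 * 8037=265221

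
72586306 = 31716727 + 40869579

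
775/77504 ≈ 0.01000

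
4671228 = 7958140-3286912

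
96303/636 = 151 + 89/212 ≈ 151.42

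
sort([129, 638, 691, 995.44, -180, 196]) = [-180, 129, 196, 638, 691, 995.44]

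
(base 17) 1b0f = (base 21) i81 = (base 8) 17653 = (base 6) 101311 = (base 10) 8107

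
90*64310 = 5787900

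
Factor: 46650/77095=2^1*3^1*5^1*17^(-1)*311^1*907^(-1)=9330/15419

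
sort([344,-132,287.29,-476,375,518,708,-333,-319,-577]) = [-577,-476,-333,-319,-132,287.29,344,375,518,708]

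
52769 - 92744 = -39975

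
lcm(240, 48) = 240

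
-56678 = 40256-96934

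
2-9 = -7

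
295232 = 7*42176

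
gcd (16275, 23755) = 5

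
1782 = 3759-1977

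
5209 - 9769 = -4560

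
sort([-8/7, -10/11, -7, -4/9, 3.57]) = [-7, -8/7, -10/11, -4/9, 3.57]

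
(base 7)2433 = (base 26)18m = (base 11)754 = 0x38a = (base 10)906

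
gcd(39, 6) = 3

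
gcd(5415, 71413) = 1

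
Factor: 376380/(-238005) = -1*2^2*17^1*43^(-1) = -68/43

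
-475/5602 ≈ -0.0848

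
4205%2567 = 1638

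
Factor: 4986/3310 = 3^2*5^(-1)*277^1*331^(-1) = 2493/1655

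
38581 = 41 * 941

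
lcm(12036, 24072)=24072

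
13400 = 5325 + 8075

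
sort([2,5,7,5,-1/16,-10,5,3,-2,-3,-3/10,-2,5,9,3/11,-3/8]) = [-10,-3,-2,-2,-3/8,-3/10,-1/16,3/11,2,3,5,5,5,5,7,9]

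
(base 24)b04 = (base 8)14304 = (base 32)664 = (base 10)6340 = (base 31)6ig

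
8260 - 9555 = -1295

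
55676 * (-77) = -4287052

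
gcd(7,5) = 1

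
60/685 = 12/137 ≈ 0.0876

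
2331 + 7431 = 9762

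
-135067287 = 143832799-278900086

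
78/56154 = 13/9359 ≈ 0.00139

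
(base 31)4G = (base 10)140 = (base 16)8C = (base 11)118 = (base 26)5A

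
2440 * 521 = 1271240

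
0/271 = 0 = 0.00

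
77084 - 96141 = -19057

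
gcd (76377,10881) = 3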